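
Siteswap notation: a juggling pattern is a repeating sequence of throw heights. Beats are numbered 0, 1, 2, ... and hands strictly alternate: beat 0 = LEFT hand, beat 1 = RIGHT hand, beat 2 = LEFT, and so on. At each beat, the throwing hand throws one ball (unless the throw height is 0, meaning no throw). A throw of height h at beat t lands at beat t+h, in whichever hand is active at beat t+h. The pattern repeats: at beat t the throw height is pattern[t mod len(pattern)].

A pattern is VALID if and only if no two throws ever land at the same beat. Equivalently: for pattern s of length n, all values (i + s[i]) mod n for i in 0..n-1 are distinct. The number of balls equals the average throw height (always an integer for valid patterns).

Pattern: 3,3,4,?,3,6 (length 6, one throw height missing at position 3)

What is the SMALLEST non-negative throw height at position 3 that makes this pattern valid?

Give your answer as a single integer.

Answer: 5

Derivation:
i=0: (0 + 3) mod 6 = 3
i=1: (1 + 3) mod 6 = 4
i=2: (2 + 4) mod 6 = 0
i=3: s[i]=? (unknown)
i=4: (4 + 3) mod 6 = 1
i=5: (5 + 6) mod 6 = 5
Known residues: [0, 1, 3, 4, 5]; need a permutation of 0..5, so missing residue r = 2
Need (3 + s) mod 6 = 2; smallest s = (2 - 3) mod 6 = 5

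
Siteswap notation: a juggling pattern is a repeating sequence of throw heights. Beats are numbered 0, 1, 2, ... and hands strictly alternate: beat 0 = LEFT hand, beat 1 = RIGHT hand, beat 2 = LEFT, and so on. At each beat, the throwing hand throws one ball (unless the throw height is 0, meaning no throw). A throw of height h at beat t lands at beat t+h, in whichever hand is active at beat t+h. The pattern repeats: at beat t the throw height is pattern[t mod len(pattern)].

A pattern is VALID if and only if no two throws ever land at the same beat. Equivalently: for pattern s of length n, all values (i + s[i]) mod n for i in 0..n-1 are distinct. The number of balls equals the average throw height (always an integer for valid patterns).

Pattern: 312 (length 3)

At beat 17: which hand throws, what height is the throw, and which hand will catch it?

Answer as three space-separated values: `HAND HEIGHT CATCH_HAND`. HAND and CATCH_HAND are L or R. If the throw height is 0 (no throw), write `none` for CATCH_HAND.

Answer: R 2 R

Derivation:
Beat 17: 17 mod 2 = 1, so hand = R
Throw height = pattern[17 mod 3] = pattern[2] = 2
Lands at beat 17+2=19, 19 mod 2 = 1, so catch hand = R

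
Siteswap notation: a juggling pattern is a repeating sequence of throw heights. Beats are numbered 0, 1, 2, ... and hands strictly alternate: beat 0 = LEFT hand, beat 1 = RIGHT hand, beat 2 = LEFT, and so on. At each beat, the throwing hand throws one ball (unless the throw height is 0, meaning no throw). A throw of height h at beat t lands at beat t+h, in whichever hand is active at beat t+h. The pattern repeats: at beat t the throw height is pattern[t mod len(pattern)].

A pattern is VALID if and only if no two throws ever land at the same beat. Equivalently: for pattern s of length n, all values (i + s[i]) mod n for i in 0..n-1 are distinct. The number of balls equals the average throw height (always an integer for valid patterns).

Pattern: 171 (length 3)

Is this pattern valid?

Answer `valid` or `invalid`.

Answer: valid

Derivation:
i=0: (i + s[i]) mod n = (0 + 1) mod 3 = 1
i=1: (i + s[i]) mod n = (1 + 7) mod 3 = 2
i=2: (i + s[i]) mod n = (2 + 1) mod 3 = 0
Residues: [1, 2, 0], distinct: True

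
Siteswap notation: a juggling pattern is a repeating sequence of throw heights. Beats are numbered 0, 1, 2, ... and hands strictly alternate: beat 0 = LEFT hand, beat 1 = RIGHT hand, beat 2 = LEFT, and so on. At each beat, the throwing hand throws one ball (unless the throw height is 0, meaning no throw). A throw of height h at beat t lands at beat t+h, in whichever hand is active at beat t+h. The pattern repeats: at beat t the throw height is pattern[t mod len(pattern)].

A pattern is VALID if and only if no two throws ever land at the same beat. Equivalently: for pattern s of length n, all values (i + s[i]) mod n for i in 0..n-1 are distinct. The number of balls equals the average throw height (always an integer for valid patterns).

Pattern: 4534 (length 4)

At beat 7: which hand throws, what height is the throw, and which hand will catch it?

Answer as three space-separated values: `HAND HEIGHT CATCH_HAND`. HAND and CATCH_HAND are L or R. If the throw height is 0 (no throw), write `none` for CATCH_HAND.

Beat 7: 7 mod 2 = 1, so hand = R
Throw height = pattern[7 mod 4] = pattern[3] = 4
Lands at beat 7+4=11, 11 mod 2 = 1, so catch hand = R

Answer: R 4 R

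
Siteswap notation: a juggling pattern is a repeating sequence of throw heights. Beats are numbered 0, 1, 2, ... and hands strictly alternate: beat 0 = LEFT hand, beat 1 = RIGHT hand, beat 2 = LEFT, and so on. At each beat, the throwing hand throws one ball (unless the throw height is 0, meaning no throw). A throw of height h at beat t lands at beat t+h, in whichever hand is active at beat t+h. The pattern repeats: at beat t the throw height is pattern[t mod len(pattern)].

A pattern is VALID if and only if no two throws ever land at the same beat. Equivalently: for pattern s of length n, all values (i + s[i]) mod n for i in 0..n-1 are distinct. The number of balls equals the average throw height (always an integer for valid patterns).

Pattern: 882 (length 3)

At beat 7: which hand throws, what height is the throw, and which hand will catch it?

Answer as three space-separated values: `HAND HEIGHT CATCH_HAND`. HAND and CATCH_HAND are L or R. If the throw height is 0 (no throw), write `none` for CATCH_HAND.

Answer: R 8 R

Derivation:
Beat 7: 7 mod 2 = 1, so hand = R
Throw height = pattern[7 mod 3] = pattern[1] = 8
Lands at beat 7+8=15, 15 mod 2 = 1, so catch hand = R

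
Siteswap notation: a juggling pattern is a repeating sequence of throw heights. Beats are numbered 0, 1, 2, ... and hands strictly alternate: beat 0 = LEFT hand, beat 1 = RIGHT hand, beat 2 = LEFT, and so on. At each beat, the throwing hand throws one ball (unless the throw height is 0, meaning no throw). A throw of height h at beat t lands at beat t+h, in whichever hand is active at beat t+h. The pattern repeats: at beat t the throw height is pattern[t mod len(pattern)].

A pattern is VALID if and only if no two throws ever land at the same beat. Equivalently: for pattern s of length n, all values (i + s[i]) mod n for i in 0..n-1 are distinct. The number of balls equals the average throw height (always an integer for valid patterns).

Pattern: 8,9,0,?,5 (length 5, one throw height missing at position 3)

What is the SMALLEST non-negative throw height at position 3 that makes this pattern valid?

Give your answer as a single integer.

Answer: 3

Derivation:
i=0: (0 + 8) mod 5 = 3
i=1: (1 + 9) mod 5 = 0
i=2: (2 + 0) mod 5 = 2
i=3: s[i]=? (unknown)
i=4: (4 + 5) mod 5 = 4
Known residues: [0, 2, 3, 4]; need a permutation of 0..4, so missing residue r = 1
Need (3 + s) mod 5 = 1; smallest s = (1 - 3) mod 5 = 3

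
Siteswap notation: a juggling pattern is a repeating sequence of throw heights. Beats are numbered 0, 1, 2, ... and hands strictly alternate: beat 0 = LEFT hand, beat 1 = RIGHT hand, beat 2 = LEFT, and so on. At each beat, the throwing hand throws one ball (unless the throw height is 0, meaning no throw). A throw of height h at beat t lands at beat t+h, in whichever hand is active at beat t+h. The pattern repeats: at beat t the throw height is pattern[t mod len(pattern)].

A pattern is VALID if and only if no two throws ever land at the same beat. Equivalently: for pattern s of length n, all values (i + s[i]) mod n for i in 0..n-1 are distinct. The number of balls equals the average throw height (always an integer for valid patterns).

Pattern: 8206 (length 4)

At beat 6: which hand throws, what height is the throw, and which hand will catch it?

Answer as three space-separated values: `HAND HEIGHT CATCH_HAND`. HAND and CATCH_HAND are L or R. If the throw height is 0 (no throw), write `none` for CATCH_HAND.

Beat 6: 6 mod 2 = 0, so hand = L
Throw height = pattern[6 mod 4] = pattern[2] = 0

Answer: L 0 none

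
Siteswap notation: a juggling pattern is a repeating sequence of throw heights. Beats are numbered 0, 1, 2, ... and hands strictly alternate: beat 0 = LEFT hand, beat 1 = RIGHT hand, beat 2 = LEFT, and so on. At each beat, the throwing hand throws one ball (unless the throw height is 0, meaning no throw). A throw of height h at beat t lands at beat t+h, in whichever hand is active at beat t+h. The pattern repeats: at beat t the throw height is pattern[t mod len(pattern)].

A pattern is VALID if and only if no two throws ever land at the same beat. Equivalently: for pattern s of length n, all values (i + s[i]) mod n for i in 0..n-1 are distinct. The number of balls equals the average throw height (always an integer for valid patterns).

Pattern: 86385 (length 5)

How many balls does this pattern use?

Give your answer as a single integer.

Answer: 6

Derivation:
Pattern = [8, 6, 3, 8, 5], length n = 5
  position 0: throw height = 8, running sum = 8
  position 1: throw height = 6, running sum = 14
  position 2: throw height = 3, running sum = 17
  position 3: throw height = 8, running sum = 25
  position 4: throw height = 5, running sum = 30
Total sum = 30; balls = sum / n = 30 / 5 = 6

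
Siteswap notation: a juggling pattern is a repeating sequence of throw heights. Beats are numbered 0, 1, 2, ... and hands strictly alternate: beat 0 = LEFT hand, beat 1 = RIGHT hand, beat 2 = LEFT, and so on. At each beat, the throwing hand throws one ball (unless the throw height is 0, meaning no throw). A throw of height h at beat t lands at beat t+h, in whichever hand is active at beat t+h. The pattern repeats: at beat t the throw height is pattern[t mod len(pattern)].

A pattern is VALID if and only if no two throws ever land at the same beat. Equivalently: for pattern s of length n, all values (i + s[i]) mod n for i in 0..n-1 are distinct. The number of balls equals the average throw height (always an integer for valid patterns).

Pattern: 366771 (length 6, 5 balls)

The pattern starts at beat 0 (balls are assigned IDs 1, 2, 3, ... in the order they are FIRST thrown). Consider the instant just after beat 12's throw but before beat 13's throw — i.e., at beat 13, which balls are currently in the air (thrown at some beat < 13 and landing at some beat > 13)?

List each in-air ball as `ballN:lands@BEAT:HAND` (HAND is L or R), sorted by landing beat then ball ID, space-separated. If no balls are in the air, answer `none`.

Beat 0 (L): throw ball1 h=3 -> lands@3:R; in-air after throw: [b1@3:R]
Beat 1 (R): throw ball2 h=6 -> lands@7:R; in-air after throw: [b1@3:R b2@7:R]
Beat 2 (L): throw ball3 h=6 -> lands@8:L; in-air after throw: [b1@3:R b2@7:R b3@8:L]
Beat 3 (R): throw ball1 h=7 -> lands@10:L; in-air after throw: [b2@7:R b3@8:L b1@10:L]
Beat 4 (L): throw ball4 h=7 -> lands@11:R; in-air after throw: [b2@7:R b3@8:L b1@10:L b4@11:R]
Beat 5 (R): throw ball5 h=1 -> lands@6:L; in-air after throw: [b5@6:L b2@7:R b3@8:L b1@10:L b4@11:R]
Beat 6 (L): throw ball5 h=3 -> lands@9:R; in-air after throw: [b2@7:R b3@8:L b5@9:R b1@10:L b4@11:R]
Beat 7 (R): throw ball2 h=6 -> lands@13:R; in-air after throw: [b3@8:L b5@9:R b1@10:L b4@11:R b2@13:R]
Beat 8 (L): throw ball3 h=6 -> lands@14:L; in-air after throw: [b5@9:R b1@10:L b4@11:R b2@13:R b3@14:L]
Beat 9 (R): throw ball5 h=7 -> lands@16:L; in-air after throw: [b1@10:L b4@11:R b2@13:R b3@14:L b5@16:L]
Beat 10 (L): throw ball1 h=7 -> lands@17:R; in-air after throw: [b4@11:R b2@13:R b3@14:L b5@16:L b1@17:R]
Beat 11 (R): throw ball4 h=1 -> lands@12:L; in-air after throw: [b4@12:L b2@13:R b3@14:L b5@16:L b1@17:R]
Beat 12 (L): throw ball4 h=3 -> lands@15:R; in-air after throw: [b2@13:R b3@14:L b4@15:R b5@16:L b1@17:R]
Beat 13 (R): throw ball2 h=6 -> lands@19:R; in-air after throw: [b3@14:L b4@15:R b5@16:L b1@17:R b2@19:R]

Answer: ball3:lands@14:L ball4:lands@15:R ball5:lands@16:L ball1:lands@17:R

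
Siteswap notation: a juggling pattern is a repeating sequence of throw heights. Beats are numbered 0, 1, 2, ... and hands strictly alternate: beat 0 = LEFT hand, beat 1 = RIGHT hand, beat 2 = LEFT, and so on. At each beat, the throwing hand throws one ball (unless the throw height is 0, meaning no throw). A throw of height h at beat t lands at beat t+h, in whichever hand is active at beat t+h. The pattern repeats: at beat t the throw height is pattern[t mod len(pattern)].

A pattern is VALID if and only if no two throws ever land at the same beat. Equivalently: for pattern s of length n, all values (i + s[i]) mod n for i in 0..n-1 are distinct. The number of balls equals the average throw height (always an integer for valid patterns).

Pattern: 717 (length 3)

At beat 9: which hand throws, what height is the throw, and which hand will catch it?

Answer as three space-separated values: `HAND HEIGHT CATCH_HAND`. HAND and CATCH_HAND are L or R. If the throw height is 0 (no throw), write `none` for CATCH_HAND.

Beat 9: 9 mod 2 = 1, so hand = R
Throw height = pattern[9 mod 3] = pattern[0] = 7
Lands at beat 9+7=16, 16 mod 2 = 0, so catch hand = L

Answer: R 7 L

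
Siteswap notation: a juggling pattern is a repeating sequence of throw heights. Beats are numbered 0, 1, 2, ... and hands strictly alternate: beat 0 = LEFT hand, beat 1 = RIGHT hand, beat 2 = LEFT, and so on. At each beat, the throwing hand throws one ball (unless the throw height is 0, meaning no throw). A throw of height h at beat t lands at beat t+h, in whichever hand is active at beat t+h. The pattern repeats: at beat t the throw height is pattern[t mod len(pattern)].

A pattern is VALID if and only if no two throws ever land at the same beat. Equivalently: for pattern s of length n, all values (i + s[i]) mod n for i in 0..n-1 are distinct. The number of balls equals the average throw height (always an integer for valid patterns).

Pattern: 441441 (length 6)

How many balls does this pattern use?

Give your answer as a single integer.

Answer: 3

Derivation:
Pattern = [4, 4, 1, 4, 4, 1], length n = 6
  position 0: throw height = 4, running sum = 4
  position 1: throw height = 4, running sum = 8
  position 2: throw height = 1, running sum = 9
  position 3: throw height = 4, running sum = 13
  position 4: throw height = 4, running sum = 17
  position 5: throw height = 1, running sum = 18
Total sum = 18; balls = sum / n = 18 / 6 = 3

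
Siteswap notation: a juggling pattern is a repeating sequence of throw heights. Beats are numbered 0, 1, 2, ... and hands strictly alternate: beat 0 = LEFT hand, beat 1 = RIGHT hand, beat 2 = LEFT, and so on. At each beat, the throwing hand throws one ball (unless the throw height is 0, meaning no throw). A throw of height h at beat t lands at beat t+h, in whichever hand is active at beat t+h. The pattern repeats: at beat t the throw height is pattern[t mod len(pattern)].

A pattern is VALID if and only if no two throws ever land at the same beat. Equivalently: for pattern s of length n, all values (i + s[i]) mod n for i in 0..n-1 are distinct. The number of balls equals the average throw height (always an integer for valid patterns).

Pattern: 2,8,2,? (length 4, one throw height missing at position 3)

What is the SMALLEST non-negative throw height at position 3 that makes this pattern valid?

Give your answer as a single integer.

Answer: 0

Derivation:
i=0: (0 + 2) mod 4 = 2
i=1: (1 + 8) mod 4 = 1
i=2: (2 + 2) mod 4 = 0
i=3: s[i]=? (unknown)
Known residues: [0, 1, 2]; need a permutation of 0..3, so missing residue r = 3
Need (3 + s) mod 4 = 3; smallest s = (3 - 3) mod 4 = 0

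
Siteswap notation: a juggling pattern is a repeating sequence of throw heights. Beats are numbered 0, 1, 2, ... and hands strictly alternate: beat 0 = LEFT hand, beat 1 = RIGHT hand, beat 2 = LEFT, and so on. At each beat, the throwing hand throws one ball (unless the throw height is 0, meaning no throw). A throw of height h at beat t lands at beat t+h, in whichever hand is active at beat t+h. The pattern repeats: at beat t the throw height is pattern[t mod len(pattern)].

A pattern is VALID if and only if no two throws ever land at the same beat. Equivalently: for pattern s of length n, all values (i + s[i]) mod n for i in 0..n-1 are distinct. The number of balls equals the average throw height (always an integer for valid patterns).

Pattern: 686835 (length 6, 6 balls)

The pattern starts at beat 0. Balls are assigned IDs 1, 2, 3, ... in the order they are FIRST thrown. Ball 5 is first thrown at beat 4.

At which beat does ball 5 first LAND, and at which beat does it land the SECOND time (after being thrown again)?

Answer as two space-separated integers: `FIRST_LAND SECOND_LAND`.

Answer: 7 15

Derivation:
Beat 0 (L): throw ball1 h=6 -> lands@6:L; in-air after throw: [b1@6:L]
Beat 1 (R): throw ball2 h=8 -> lands@9:R; in-air after throw: [b1@6:L b2@9:R]
Beat 2 (L): throw ball3 h=6 -> lands@8:L; in-air after throw: [b1@6:L b3@8:L b2@9:R]
Beat 3 (R): throw ball4 h=8 -> lands@11:R; in-air after throw: [b1@6:L b3@8:L b2@9:R b4@11:R]
Beat 4 (L): throw ball5 h=3 -> lands@7:R; in-air after throw: [b1@6:L b5@7:R b3@8:L b2@9:R b4@11:R]
Beat 5 (R): throw ball6 h=5 -> lands@10:L; in-air after throw: [b1@6:L b5@7:R b3@8:L b2@9:R b6@10:L b4@11:R]
Beat 6 (L): throw ball1 h=6 -> lands@12:L; in-air after throw: [b5@7:R b3@8:L b2@9:R b6@10:L b4@11:R b1@12:L]
Beat 7 (R): throw ball5 h=8 -> lands@15:R; in-air after throw: [b3@8:L b2@9:R b6@10:L b4@11:R b1@12:L b5@15:R]
Beat 8 (L): throw ball3 h=6 -> lands@14:L; in-air after throw: [b2@9:R b6@10:L b4@11:R b1@12:L b3@14:L b5@15:R]
Beat 9 (R): throw ball2 h=8 -> lands@17:R; in-air after throw: [b6@10:L b4@11:R b1@12:L b3@14:L b5@15:R b2@17:R]
Beat 10 (L): throw ball6 h=3 -> lands@13:R; in-air after throw: [b4@11:R b1@12:L b6@13:R b3@14:L b5@15:R b2@17:R]
Beat 11 (R): throw ball4 h=5 -> lands@16:L; in-air after throw: [b1@12:L b6@13:R b3@14:L b5@15:R b4@16:L b2@17:R]
Beat 12 (L): throw ball1 h=6 -> lands@18:L; in-air after throw: [b6@13:R b3@14:L b5@15:R b4@16:L b2@17:R b1@18:L]
Beat 13 (R): throw ball6 h=8 -> lands@21:R; in-air after throw: [b3@14:L b5@15:R b4@16:L b2@17:R b1@18:L b6@21:R]
Beat 14 (L): throw ball3 h=6 -> lands@20:L; in-air after throw: [b5@15:R b4@16:L b2@17:R b1@18:L b3@20:L b6@21:R]
Beat 15 (R): throw ball5 h=8 -> lands@23:R; in-air after throw: [b4@16:L b2@17:R b1@18:L b3@20:L b6@21:R b5@23:R]
Ball 5: thrown@4 h=3 -> first land @7; rethrown@7 h=8 -> second land @15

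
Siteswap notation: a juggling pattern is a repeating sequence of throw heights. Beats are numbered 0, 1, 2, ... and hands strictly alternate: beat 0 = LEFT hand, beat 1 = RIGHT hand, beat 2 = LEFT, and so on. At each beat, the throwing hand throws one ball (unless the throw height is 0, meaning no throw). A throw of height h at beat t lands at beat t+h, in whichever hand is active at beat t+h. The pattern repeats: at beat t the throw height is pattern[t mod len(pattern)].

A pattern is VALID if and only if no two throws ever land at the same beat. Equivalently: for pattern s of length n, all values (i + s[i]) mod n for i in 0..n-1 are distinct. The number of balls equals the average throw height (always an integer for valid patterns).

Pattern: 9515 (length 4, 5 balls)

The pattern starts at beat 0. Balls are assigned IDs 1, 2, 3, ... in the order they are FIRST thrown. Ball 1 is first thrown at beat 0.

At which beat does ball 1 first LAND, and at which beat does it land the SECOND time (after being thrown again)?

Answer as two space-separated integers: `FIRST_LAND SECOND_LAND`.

Answer: 9 14

Derivation:
Beat 0 (L): throw ball1 h=9 -> lands@9:R; in-air after throw: [b1@9:R]
Beat 1 (R): throw ball2 h=5 -> lands@6:L; in-air after throw: [b2@6:L b1@9:R]
Beat 2 (L): throw ball3 h=1 -> lands@3:R; in-air after throw: [b3@3:R b2@6:L b1@9:R]
Beat 3 (R): throw ball3 h=5 -> lands@8:L; in-air after throw: [b2@6:L b3@8:L b1@9:R]
Beat 4 (L): throw ball4 h=9 -> lands@13:R; in-air after throw: [b2@6:L b3@8:L b1@9:R b4@13:R]
Beat 5 (R): throw ball5 h=5 -> lands@10:L; in-air after throw: [b2@6:L b3@8:L b1@9:R b5@10:L b4@13:R]
Beat 6 (L): throw ball2 h=1 -> lands@7:R; in-air after throw: [b2@7:R b3@8:L b1@9:R b5@10:L b4@13:R]
Beat 7 (R): throw ball2 h=5 -> lands@12:L; in-air after throw: [b3@8:L b1@9:R b5@10:L b2@12:L b4@13:R]
Beat 8 (L): throw ball3 h=9 -> lands@17:R; in-air after throw: [b1@9:R b5@10:L b2@12:L b4@13:R b3@17:R]
Beat 9 (R): throw ball1 h=5 -> lands@14:L; in-air after throw: [b5@10:L b2@12:L b4@13:R b1@14:L b3@17:R]
Beat 10 (L): throw ball5 h=1 -> lands@11:R; in-air after throw: [b5@11:R b2@12:L b4@13:R b1@14:L b3@17:R]
Beat 11 (R): throw ball5 h=5 -> lands@16:L; in-air after throw: [b2@12:L b4@13:R b1@14:L b5@16:L b3@17:R]
Beat 12 (L): throw ball2 h=9 -> lands@21:R; in-air after throw: [b4@13:R b1@14:L b5@16:L b3@17:R b2@21:R]
Beat 13 (R): throw ball4 h=5 -> lands@18:L; in-air after throw: [b1@14:L b5@16:L b3@17:R b4@18:L b2@21:R]
Beat 14 (L): throw ball1 h=1 -> lands@15:R; in-air after throw: [b1@15:R b5@16:L b3@17:R b4@18:L b2@21:R]
Ball 1: thrown@0 h=9 -> first land @9; rethrown@9 h=5 -> second land @14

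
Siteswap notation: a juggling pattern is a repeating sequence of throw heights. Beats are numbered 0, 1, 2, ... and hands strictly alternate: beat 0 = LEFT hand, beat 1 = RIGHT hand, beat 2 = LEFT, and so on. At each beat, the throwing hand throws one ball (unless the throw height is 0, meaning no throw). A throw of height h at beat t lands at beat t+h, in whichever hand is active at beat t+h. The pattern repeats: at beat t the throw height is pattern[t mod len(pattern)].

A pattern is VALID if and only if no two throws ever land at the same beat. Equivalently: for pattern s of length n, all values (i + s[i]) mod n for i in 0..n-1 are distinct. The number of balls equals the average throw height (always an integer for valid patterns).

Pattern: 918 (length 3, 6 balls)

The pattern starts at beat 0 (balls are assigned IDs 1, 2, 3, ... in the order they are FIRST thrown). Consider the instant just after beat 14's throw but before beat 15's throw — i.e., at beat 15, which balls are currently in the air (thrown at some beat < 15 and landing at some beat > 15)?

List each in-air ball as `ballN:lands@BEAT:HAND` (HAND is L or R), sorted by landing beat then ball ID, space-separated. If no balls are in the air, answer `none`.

Beat 0 (L): throw ball1 h=9 -> lands@9:R; in-air after throw: [b1@9:R]
Beat 1 (R): throw ball2 h=1 -> lands@2:L; in-air after throw: [b2@2:L b1@9:R]
Beat 2 (L): throw ball2 h=8 -> lands@10:L; in-air after throw: [b1@9:R b2@10:L]
Beat 3 (R): throw ball3 h=9 -> lands@12:L; in-air after throw: [b1@9:R b2@10:L b3@12:L]
Beat 4 (L): throw ball4 h=1 -> lands@5:R; in-air after throw: [b4@5:R b1@9:R b2@10:L b3@12:L]
Beat 5 (R): throw ball4 h=8 -> lands@13:R; in-air after throw: [b1@9:R b2@10:L b3@12:L b4@13:R]
Beat 6 (L): throw ball5 h=9 -> lands@15:R; in-air after throw: [b1@9:R b2@10:L b3@12:L b4@13:R b5@15:R]
Beat 7 (R): throw ball6 h=1 -> lands@8:L; in-air after throw: [b6@8:L b1@9:R b2@10:L b3@12:L b4@13:R b5@15:R]
Beat 8 (L): throw ball6 h=8 -> lands@16:L; in-air after throw: [b1@9:R b2@10:L b3@12:L b4@13:R b5@15:R b6@16:L]
Beat 9 (R): throw ball1 h=9 -> lands@18:L; in-air after throw: [b2@10:L b3@12:L b4@13:R b5@15:R b6@16:L b1@18:L]
Beat 10 (L): throw ball2 h=1 -> lands@11:R; in-air after throw: [b2@11:R b3@12:L b4@13:R b5@15:R b6@16:L b1@18:L]
Beat 11 (R): throw ball2 h=8 -> lands@19:R; in-air after throw: [b3@12:L b4@13:R b5@15:R b6@16:L b1@18:L b2@19:R]
Beat 12 (L): throw ball3 h=9 -> lands@21:R; in-air after throw: [b4@13:R b5@15:R b6@16:L b1@18:L b2@19:R b3@21:R]
Beat 13 (R): throw ball4 h=1 -> lands@14:L; in-air after throw: [b4@14:L b5@15:R b6@16:L b1@18:L b2@19:R b3@21:R]
Beat 14 (L): throw ball4 h=8 -> lands@22:L; in-air after throw: [b5@15:R b6@16:L b1@18:L b2@19:R b3@21:R b4@22:L]
Beat 15 (R): throw ball5 h=9 -> lands@24:L; in-air after throw: [b6@16:L b1@18:L b2@19:R b3@21:R b4@22:L b5@24:L]

Answer: ball6:lands@16:L ball1:lands@18:L ball2:lands@19:R ball3:lands@21:R ball4:lands@22:L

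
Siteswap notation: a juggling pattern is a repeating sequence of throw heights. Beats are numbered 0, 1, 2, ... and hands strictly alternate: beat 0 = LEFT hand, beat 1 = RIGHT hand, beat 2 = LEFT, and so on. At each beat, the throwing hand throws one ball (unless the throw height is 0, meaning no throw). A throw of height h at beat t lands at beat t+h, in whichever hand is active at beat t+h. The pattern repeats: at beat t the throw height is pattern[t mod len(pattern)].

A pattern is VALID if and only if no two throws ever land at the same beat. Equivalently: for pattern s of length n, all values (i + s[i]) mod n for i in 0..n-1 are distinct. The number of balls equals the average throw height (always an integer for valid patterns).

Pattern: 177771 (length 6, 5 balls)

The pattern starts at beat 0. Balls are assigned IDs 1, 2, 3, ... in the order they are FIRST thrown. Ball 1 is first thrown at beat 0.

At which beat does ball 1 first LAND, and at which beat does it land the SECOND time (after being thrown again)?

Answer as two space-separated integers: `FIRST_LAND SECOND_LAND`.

Answer: 1 8

Derivation:
Beat 0 (L): throw ball1 h=1 -> lands@1:R; in-air after throw: [b1@1:R]
Beat 1 (R): throw ball1 h=7 -> lands@8:L; in-air after throw: [b1@8:L]
Beat 2 (L): throw ball2 h=7 -> lands@9:R; in-air after throw: [b1@8:L b2@9:R]
Beat 3 (R): throw ball3 h=7 -> lands@10:L; in-air after throw: [b1@8:L b2@9:R b3@10:L]
Beat 4 (L): throw ball4 h=7 -> lands@11:R; in-air after throw: [b1@8:L b2@9:R b3@10:L b4@11:R]
Beat 5 (R): throw ball5 h=1 -> lands@6:L; in-air after throw: [b5@6:L b1@8:L b2@9:R b3@10:L b4@11:R]
Beat 6 (L): throw ball5 h=1 -> lands@7:R; in-air after throw: [b5@7:R b1@8:L b2@9:R b3@10:L b4@11:R]
Beat 7 (R): throw ball5 h=7 -> lands@14:L; in-air after throw: [b1@8:L b2@9:R b3@10:L b4@11:R b5@14:L]
Beat 8 (L): throw ball1 h=7 -> lands@15:R; in-air after throw: [b2@9:R b3@10:L b4@11:R b5@14:L b1@15:R]
Ball 1: thrown@0 h=1 -> first land @1; rethrown@1 h=7 -> second land @8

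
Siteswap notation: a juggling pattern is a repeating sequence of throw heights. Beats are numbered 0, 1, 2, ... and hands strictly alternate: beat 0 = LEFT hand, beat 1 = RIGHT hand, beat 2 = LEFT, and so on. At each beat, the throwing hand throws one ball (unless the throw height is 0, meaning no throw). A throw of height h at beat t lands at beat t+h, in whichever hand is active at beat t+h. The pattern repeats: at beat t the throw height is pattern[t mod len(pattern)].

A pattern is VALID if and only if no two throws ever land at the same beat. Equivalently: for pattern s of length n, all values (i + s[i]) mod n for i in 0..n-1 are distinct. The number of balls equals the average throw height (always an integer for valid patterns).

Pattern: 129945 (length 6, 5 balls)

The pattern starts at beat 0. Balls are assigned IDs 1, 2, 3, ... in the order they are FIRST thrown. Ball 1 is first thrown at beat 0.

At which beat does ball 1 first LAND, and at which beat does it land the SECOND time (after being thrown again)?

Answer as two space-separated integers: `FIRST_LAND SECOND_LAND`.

Beat 0 (L): throw ball1 h=1 -> lands@1:R; in-air after throw: [b1@1:R]
Beat 1 (R): throw ball1 h=2 -> lands@3:R; in-air after throw: [b1@3:R]
Beat 2 (L): throw ball2 h=9 -> lands@11:R; in-air after throw: [b1@3:R b2@11:R]
Beat 3 (R): throw ball1 h=9 -> lands@12:L; in-air after throw: [b2@11:R b1@12:L]
Ball 1: thrown@0 h=1 -> first land @1; rethrown@1 h=2 -> second land @3

Answer: 1 3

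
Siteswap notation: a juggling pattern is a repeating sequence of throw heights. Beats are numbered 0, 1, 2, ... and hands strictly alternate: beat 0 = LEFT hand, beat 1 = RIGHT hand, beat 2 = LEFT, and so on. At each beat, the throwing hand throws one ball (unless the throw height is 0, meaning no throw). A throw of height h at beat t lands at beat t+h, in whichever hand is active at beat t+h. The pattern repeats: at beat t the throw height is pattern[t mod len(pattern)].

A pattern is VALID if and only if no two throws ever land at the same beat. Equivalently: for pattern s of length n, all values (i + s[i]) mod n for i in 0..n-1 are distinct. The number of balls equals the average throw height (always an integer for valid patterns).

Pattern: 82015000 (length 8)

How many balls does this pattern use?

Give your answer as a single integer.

Answer: 2

Derivation:
Pattern = [8, 2, 0, 1, 5, 0, 0, 0], length n = 8
  position 0: throw height = 8, running sum = 8
  position 1: throw height = 2, running sum = 10
  position 2: throw height = 0, running sum = 10
  position 3: throw height = 1, running sum = 11
  position 4: throw height = 5, running sum = 16
  position 5: throw height = 0, running sum = 16
  position 6: throw height = 0, running sum = 16
  position 7: throw height = 0, running sum = 16
Total sum = 16; balls = sum / n = 16 / 8 = 2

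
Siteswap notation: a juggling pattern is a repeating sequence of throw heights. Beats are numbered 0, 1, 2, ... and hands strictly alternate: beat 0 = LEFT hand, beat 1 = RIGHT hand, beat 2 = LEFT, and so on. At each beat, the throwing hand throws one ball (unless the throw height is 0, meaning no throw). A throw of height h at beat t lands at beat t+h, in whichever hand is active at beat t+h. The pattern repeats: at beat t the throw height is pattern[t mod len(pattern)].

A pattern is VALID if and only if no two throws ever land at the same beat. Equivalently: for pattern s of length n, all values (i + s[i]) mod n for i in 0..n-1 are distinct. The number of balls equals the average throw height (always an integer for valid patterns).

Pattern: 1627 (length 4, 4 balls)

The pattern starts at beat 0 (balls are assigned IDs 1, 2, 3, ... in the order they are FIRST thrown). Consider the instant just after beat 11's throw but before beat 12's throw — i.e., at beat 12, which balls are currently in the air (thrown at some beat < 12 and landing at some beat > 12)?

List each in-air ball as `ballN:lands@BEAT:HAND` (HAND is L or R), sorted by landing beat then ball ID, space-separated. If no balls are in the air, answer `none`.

Beat 0 (L): throw ball1 h=1 -> lands@1:R; in-air after throw: [b1@1:R]
Beat 1 (R): throw ball1 h=6 -> lands@7:R; in-air after throw: [b1@7:R]
Beat 2 (L): throw ball2 h=2 -> lands@4:L; in-air after throw: [b2@4:L b1@7:R]
Beat 3 (R): throw ball3 h=7 -> lands@10:L; in-air after throw: [b2@4:L b1@7:R b3@10:L]
Beat 4 (L): throw ball2 h=1 -> lands@5:R; in-air after throw: [b2@5:R b1@7:R b3@10:L]
Beat 5 (R): throw ball2 h=6 -> lands@11:R; in-air after throw: [b1@7:R b3@10:L b2@11:R]
Beat 6 (L): throw ball4 h=2 -> lands@8:L; in-air after throw: [b1@7:R b4@8:L b3@10:L b2@11:R]
Beat 7 (R): throw ball1 h=7 -> lands@14:L; in-air after throw: [b4@8:L b3@10:L b2@11:R b1@14:L]
Beat 8 (L): throw ball4 h=1 -> lands@9:R; in-air after throw: [b4@9:R b3@10:L b2@11:R b1@14:L]
Beat 9 (R): throw ball4 h=6 -> lands@15:R; in-air after throw: [b3@10:L b2@11:R b1@14:L b4@15:R]
Beat 10 (L): throw ball3 h=2 -> lands@12:L; in-air after throw: [b2@11:R b3@12:L b1@14:L b4@15:R]
Beat 11 (R): throw ball2 h=7 -> lands@18:L; in-air after throw: [b3@12:L b1@14:L b4@15:R b2@18:L]
Beat 12 (L): throw ball3 h=1 -> lands@13:R; in-air after throw: [b3@13:R b1@14:L b4@15:R b2@18:L]

Answer: ball1:lands@14:L ball4:lands@15:R ball2:lands@18:L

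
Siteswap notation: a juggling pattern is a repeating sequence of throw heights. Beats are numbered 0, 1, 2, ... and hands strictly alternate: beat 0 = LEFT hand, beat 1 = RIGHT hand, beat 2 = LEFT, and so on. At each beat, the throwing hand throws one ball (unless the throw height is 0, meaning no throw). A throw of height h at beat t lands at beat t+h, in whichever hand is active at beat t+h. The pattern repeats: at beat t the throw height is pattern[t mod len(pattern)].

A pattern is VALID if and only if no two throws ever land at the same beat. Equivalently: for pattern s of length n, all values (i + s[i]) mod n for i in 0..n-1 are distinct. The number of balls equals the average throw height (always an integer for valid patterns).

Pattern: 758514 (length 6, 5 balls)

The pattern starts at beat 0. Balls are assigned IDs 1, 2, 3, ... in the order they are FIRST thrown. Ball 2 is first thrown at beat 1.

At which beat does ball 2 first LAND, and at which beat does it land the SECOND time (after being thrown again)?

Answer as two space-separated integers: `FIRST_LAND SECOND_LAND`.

Beat 0 (L): throw ball1 h=7 -> lands@7:R; in-air after throw: [b1@7:R]
Beat 1 (R): throw ball2 h=5 -> lands@6:L; in-air after throw: [b2@6:L b1@7:R]
Beat 2 (L): throw ball3 h=8 -> lands@10:L; in-air after throw: [b2@6:L b1@7:R b3@10:L]
Beat 3 (R): throw ball4 h=5 -> lands@8:L; in-air after throw: [b2@6:L b1@7:R b4@8:L b3@10:L]
Beat 4 (L): throw ball5 h=1 -> lands@5:R; in-air after throw: [b5@5:R b2@6:L b1@7:R b4@8:L b3@10:L]
Beat 5 (R): throw ball5 h=4 -> lands@9:R; in-air after throw: [b2@6:L b1@7:R b4@8:L b5@9:R b3@10:L]
Beat 6 (L): throw ball2 h=7 -> lands@13:R; in-air after throw: [b1@7:R b4@8:L b5@9:R b3@10:L b2@13:R]
Beat 7 (R): throw ball1 h=5 -> lands@12:L; in-air after throw: [b4@8:L b5@9:R b3@10:L b1@12:L b2@13:R]
Beat 8 (L): throw ball4 h=8 -> lands@16:L; in-air after throw: [b5@9:R b3@10:L b1@12:L b2@13:R b4@16:L]
Beat 9 (R): throw ball5 h=5 -> lands@14:L; in-air after throw: [b3@10:L b1@12:L b2@13:R b5@14:L b4@16:L]
Beat 10 (L): throw ball3 h=1 -> lands@11:R; in-air after throw: [b3@11:R b1@12:L b2@13:R b5@14:L b4@16:L]
Beat 11 (R): throw ball3 h=4 -> lands@15:R; in-air after throw: [b1@12:L b2@13:R b5@14:L b3@15:R b4@16:L]
Beat 12 (L): throw ball1 h=7 -> lands@19:R; in-air after throw: [b2@13:R b5@14:L b3@15:R b4@16:L b1@19:R]
Beat 13 (R): throw ball2 h=5 -> lands@18:L; in-air after throw: [b5@14:L b3@15:R b4@16:L b2@18:L b1@19:R]
Ball 2: thrown@1 h=5 -> first land @6; rethrown@6 h=7 -> second land @13

Answer: 6 13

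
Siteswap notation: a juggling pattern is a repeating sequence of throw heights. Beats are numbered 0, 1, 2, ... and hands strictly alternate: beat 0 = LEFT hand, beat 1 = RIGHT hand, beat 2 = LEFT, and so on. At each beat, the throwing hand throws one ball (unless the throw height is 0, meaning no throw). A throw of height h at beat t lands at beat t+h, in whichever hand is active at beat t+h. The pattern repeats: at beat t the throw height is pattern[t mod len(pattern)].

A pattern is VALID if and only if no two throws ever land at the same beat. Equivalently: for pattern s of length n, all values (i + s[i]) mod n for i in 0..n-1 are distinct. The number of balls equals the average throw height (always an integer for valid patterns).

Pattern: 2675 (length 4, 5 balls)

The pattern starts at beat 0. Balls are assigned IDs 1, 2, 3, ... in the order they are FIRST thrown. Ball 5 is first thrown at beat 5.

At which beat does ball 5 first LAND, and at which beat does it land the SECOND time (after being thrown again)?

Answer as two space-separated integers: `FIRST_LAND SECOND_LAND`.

Beat 0 (L): throw ball1 h=2 -> lands@2:L; in-air after throw: [b1@2:L]
Beat 1 (R): throw ball2 h=6 -> lands@7:R; in-air after throw: [b1@2:L b2@7:R]
Beat 2 (L): throw ball1 h=7 -> lands@9:R; in-air after throw: [b2@7:R b1@9:R]
Beat 3 (R): throw ball3 h=5 -> lands@8:L; in-air after throw: [b2@7:R b3@8:L b1@9:R]
Beat 4 (L): throw ball4 h=2 -> lands@6:L; in-air after throw: [b4@6:L b2@7:R b3@8:L b1@9:R]
Beat 5 (R): throw ball5 h=6 -> lands@11:R; in-air after throw: [b4@6:L b2@7:R b3@8:L b1@9:R b5@11:R]
Beat 6 (L): throw ball4 h=7 -> lands@13:R; in-air after throw: [b2@7:R b3@8:L b1@9:R b5@11:R b4@13:R]
Beat 7 (R): throw ball2 h=5 -> lands@12:L; in-air after throw: [b3@8:L b1@9:R b5@11:R b2@12:L b4@13:R]
Beat 8 (L): throw ball3 h=2 -> lands@10:L; in-air after throw: [b1@9:R b3@10:L b5@11:R b2@12:L b4@13:R]
Beat 9 (R): throw ball1 h=6 -> lands@15:R; in-air after throw: [b3@10:L b5@11:R b2@12:L b4@13:R b1@15:R]
Beat 10 (L): throw ball3 h=7 -> lands@17:R; in-air after throw: [b5@11:R b2@12:L b4@13:R b1@15:R b3@17:R]
Beat 11 (R): throw ball5 h=5 -> lands@16:L; in-air after throw: [b2@12:L b4@13:R b1@15:R b5@16:L b3@17:R]
Beat 12 (L): throw ball2 h=2 -> lands@14:L; in-air after throw: [b4@13:R b2@14:L b1@15:R b5@16:L b3@17:R]
Beat 13 (R): throw ball4 h=6 -> lands@19:R; in-air after throw: [b2@14:L b1@15:R b5@16:L b3@17:R b4@19:R]
Beat 14 (L): throw ball2 h=7 -> lands@21:R; in-air after throw: [b1@15:R b5@16:L b3@17:R b4@19:R b2@21:R]
Ball 5: thrown@5 h=6 -> first land @11; rethrown@11 h=5 -> second land @16

Answer: 11 16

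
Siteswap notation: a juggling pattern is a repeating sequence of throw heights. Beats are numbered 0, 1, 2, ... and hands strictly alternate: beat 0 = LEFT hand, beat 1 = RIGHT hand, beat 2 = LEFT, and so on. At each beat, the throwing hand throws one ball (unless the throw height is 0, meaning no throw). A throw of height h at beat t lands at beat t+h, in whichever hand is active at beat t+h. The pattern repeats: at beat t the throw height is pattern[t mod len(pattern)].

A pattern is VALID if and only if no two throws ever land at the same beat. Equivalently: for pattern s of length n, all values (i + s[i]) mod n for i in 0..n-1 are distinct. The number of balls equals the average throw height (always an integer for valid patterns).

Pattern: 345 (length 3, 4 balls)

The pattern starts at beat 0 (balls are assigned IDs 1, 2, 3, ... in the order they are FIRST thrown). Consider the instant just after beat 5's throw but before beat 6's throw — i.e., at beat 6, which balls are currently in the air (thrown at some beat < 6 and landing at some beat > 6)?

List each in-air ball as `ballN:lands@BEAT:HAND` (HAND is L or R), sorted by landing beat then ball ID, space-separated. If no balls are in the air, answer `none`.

Answer: ball3:lands@7:R ball4:lands@8:L ball2:lands@10:L

Derivation:
Beat 0 (L): throw ball1 h=3 -> lands@3:R; in-air after throw: [b1@3:R]
Beat 1 (R): throw ball2 h=4 -> lands@5:R; in-air after throw: [b1@3:R b2@5:R]
Beat 2 (L): throw ball3 h=5 -> lands@7:R; in-air after throw: [b1@3:R b2@5:R b3@7:R]
Beat 3 (R): throw ball1 h=3 -> lands@6:L; in-air after throw: [b2@5:R b1@6:L b3@7:R]
Beat 4 (L): throw ball4 h=4 -> lands@8:L; in-air after throw: [b2@5:R b1@6:L b3@7:R b4@8:L]
Beat 5 (R): throw ball2 h=5 -> lands@10:L; in-air after throw: [b1@6:L b3@7:R b4@8:L b2@10:L]
Beat 6 (L): throw ball1 h=3 -> lands@9:R; in-air after throw: [b3@7:R b4@8:L b1@9:R b2@10:L]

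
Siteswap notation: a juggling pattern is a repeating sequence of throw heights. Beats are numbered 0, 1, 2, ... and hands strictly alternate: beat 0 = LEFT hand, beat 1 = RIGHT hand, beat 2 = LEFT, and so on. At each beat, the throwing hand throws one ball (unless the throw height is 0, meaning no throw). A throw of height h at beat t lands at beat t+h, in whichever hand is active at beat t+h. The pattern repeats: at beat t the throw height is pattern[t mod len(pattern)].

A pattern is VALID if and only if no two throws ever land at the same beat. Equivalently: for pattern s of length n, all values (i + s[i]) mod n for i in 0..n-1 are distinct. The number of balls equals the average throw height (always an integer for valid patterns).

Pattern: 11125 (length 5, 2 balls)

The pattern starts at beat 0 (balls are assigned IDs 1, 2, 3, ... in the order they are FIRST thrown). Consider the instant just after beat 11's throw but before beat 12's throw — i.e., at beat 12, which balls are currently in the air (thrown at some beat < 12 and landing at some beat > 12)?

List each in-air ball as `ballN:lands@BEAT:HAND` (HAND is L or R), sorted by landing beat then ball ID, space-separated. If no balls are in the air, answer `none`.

Beat 0 (L): throw ball1 h=1 -> lands@1:R; in-air after throw: [b1@1:R]
Beat 1 (R): throw ball1 h=1 -> lands@2:L; in-air after throw: [b1@2:L]
Beat 2 (L): throw ball1 h=1 -> lands@3:R; in-air after throw: [b1@3:R]
Beat 3 (R): throw ball1 h=2 -> lands@5:R; in-air after throw: [b1@5:R]
Beat 4 (L): throw ball2 h=5 -> lands@9:R; in-air after throw: [b1@5:R b2@9:R]
Beat 5 (R): throw ball1 h=1 -> lands@6:L; in-air after throw: [b1@6:L b2@9:R]
Beat 6 (L): throw ball1 h=1 -> lands@7:R; in-air after throw: [b1@7:R b2@9:R]
Beat 7 (R): throw ball1 h=1 -> lands@8:L; in-air after throw: [b1@8:L b2@9:R]
Beat 8 (L): throw ball1 h=2 -> lands@10:L; in-air after throw: [b2@9:R b1@10:L]
Beat 9 (R): throw ball2 h=5 -> lands@14:L; in-air after throw: [b1@10:L b2@14:L]
Beat 10 (L): throw ball1 h=1 -> lands@11:R; in-air after throw: [b1@11:R b2@14:L]
Beat 11 (R): throw ball1 h=1 -> lands@12:L; in-air after throw: [b1@12:L b2@14:L]
Beat 12 (L): throw ball1 h=1 -> lands@13:R; in-air after throw: [b1@13:R b2@14:L]

Answer: ball2:lands@14:L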